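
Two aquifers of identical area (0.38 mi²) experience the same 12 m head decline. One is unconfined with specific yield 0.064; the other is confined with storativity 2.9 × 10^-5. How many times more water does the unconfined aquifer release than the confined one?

ΔV_u / ΔV_c ≈ 2210

A = 0.38 mi² = 9.842 × 10^5 m²
Unconfined: ΔV_u = Sy × A × Δh = 0.064 × 9.842 × 10^5 × 12 = 7.559 × 10^5 m³
Confined: ΔV_c = S × A × Δh = 2.9 × 10^-5 × 9.842 × 10^5 × 12 = 342.5 m³
Ratio = ΔV_u / ΔV_c = Sy / S = 0.064 / 2.9 × 10^-5 = 2207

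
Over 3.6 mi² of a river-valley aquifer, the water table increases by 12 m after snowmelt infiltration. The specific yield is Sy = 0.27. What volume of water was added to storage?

ΔV ≈ 3.02 × 10^7 m³

A = 3.6 mi² = 9.324 × 10^6 m²
ΔV = Sy × A × Δh = 0.27 × 9.324 × 10^6 m² × 12 m = 3.021 × 10^7 m³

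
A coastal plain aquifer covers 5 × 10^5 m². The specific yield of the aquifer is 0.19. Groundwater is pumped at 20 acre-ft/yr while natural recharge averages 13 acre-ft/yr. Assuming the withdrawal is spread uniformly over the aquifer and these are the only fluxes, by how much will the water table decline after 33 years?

Net abstraction = 20 − 13 = 7 acre-ft/yr
Q_net = 7 acre-ft/yr = 23.66 m³/d
t = 33 years = 12040 d
ΔV = Q × t = 23.66 m³/d × 12040 d = 2.849 × 10^5 m³
Δh = ΔV / (Sy × A) = 2.849 × 10^5 / (0.19 × 5 × 10^5) = 2.999 m

Δh ≈ 3 m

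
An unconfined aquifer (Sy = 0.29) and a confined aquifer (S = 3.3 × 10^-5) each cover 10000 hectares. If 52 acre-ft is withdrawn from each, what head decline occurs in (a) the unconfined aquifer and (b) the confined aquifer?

Δh_u ≈ 0.00221 m; Δh_c ≈ 19.4 m

A = 10000 hectares = 1 × 10^8 m²
ΔV = 52 acre-ft = 64140 m³
Unconfined: Δh_u = ΔV/(Sy·A) = 64140/(0.29 × 1 × 10^8) = 0.002212 m
Confined: Δh_c = ΔV/(S·A) = 64140/(3.3 × 10^-5 × 1 × 10^8) = 19.44 m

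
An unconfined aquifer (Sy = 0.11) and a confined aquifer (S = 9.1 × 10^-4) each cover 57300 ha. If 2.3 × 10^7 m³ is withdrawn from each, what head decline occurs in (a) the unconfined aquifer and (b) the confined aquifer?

A = 57300 ha = 5.73 × 10^8 m²
Unconfined: Δh_u = ΔV/(Sy·A) = 2.3 × 10^7/(0.11 × 5.73 × 10^8) = 0.3649 m
Confined: Δh_c = ΔV/(S·A) = 2.3 × 10^7/(9.1 × 10^-4 × 5.73 × 10^8) = 44.11 m

Δh_u ≈ 0.365 m; Δh_c ≈ 44.1 m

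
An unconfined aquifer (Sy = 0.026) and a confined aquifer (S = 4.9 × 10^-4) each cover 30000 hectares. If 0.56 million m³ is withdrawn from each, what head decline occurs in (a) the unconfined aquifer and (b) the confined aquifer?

A = 30000 hectares = 3 × 10^8 m²
ΔV = 0.56 million m³ = 5.6 × 10^5 m³
Unconfined: Δh_u = ΔV/(Sy·A) = 5.6 × 10^5/(0.026 × 3 × 10^8) = 0.07179 m
Confined: Δh_c = ΔV/(S·A) = 5.6 × 10^5/(4.9 × 10^-4 × 3 × 10^8) = 3.81 m

Δh_u ≈ 0.0718 m; Δh_c ≈ 3.81 m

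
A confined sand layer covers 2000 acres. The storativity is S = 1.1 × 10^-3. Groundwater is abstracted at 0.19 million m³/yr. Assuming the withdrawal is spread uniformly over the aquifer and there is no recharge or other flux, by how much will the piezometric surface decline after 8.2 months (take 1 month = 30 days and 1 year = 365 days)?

Δh ≈ 14.4 m

A = 2000 acres = 8.094 × 10^6 m²
Q = 0.19 million m³/yr = 520.5 m³/d
t = 8.2 months = 246 d
ΔV = Q × t = 520.5 m³/d × 246 d = 1.281 × 10^5 m³
Δh = ΔV / (S × A) = 1.281 × 10^5 / (0.0011 × 8.094 × 10^6) = 14.38 m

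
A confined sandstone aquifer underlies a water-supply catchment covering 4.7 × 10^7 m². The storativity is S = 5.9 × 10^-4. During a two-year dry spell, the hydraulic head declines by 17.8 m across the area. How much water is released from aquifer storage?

ΔV ≈ 4.94 × 10^5 m³

ΔV = S × A × Δh = 5.9 × 10^-4 × 4.7 × 10^7 m² × 17.8 m = 4.936 × 10^5 m³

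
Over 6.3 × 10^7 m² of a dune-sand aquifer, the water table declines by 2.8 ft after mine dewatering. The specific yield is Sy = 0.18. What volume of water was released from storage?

ΔV ≈ 9.68 × 10^6 m³

Δh = 2.8 ft = 0.8534 m
ΔV = Sy × A × Δh = 0.18 × 6.3 × 10^7 m² × 0.8534 m = 9.678 × 10^6 m³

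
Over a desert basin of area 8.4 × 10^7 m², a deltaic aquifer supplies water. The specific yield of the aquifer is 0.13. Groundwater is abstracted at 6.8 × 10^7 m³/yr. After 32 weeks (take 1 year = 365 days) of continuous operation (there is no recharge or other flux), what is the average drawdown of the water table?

Q = 6.8 × 10^7 m³/yr = 1.863 × 10^5 m³/d
t = 32 weeks = 224 d
ΔV = Q × t = 1.863 × 10^5 m³/d × 224 d = 4.173 × 10^7 m³
Δh = ΔV / (Sy × A) = 4.173 × 10^7 / (0.13 × 8.4 × 10^7) = 3.822 m

Δh ≈ 3.82 m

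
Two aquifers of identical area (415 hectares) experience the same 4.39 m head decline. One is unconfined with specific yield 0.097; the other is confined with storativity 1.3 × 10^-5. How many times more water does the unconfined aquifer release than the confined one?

ΔV_u / ΔV_c ≈ 7460

A = 415 hectares = 4.15 × 10^6 m²
Unconfined: ΔV_u = Sy × A × Δh = 0.097 × 4.15 × 10^6 × 4.39 = 1.767 × 10^6 m³
Confined: ΔV_c = S × A × Δh = 1.3 × 10^-5 × 4.15 × 10^6 × 4.39 = 236.8 m³
Ratio = ΔV_u / ΔV_c = Sy / S = 0.097 / 1.3 × 10^-5 = 7462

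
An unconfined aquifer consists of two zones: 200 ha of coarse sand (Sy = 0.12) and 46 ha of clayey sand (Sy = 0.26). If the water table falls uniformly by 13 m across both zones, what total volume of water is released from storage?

A₁ = 200 ha = 2 × 10^6 m²; A₂ = 46 ha = 4.6 × 10^5 m²
ΔV₁ = 0.12 × 2 × 10^6 × 13 = 3.12 × 10^6 m³
ΔV₂ = 0.26 × 4.6 × 10^5 × 13 = 1.555 × 10^6 m³
ΔV = ΔV₁ + ΔV₂ = 4.675 × 10^6 m³

ΔV ≈ 4.67 × 10^6 m³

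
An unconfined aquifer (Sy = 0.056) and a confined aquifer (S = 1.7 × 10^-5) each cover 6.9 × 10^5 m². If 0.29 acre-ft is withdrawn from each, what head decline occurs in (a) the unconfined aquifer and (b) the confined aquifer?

Δh_u ≈ 0.00926 m; Δh_c ≈ 30.5 m

ΔV = 0.29 acre-ft = 357.7 m³
Unconfined: Δh_u = ΔV/(Sy·A) = 357.7/(0.056 × 6.9 × 10^5) = 0.009257 m
Confined: Δh_c = ΔV/(S·A) = 357.7/(1.7 × 10^-5 × 6.9 × 10^5) = 30.5 m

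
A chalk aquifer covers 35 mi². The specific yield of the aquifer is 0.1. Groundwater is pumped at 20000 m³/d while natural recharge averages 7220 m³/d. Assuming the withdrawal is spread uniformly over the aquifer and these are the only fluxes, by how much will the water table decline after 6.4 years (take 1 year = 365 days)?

A = 35 mi² = 9.065 × 10^7 m²
Net abstraction = 20000 − 7220 = 12780 m³/d
t = 6.4 years = 2336 d
ΔV = Q × t = 12780 m³/d × 2336 d = 2.985 × 10^7 m³
Δh = ΔV / (Sy × A) = 2.985 × 10^7 / (0.1 × 9.065 × 10^7) = 3.293 m

Δh ≈ 3.29 m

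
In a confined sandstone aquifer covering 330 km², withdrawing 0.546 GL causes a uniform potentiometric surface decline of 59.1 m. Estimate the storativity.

A = 330 km² = 3.3 × 10^8 m²
ΔV = 0.546 GL = 5.46 × 10^5 m³
S = ΔV / (A × Δh) = 5.46 × 10^5 m³ / (3.3 × 10^8 m² × 59.1 m) = 2.8 × 10^-5

S ≈ 2.8 × 10^-5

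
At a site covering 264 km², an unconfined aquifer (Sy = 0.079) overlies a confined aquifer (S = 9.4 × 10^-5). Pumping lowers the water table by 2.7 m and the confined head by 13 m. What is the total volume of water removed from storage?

ΔV ≈ 5.66 × 10^7 m³

A = 264 km² = 2.64 × 10^8 m²
Unconfined: ΔV_u = Sy × A × Δh_u = 0.079 × 2.64 × 10^8 × 2.7 = 5.631 × 10^7 m³
Confined: ΔV_c = S × A × Δh_c = 9.4 × 10^-5 × 2.64 × 10^8 × 13 = 3.226 × 10^5 m³
Total ΔV = 5.631 × 10^7 + 3.226 × 10^5 = 5.663 × 10^7 m³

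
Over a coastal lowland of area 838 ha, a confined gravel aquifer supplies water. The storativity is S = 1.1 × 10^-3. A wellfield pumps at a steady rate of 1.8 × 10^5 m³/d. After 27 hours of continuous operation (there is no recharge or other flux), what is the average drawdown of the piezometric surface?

A = 838 ha = 8.38 × 10^6 m²
t = 27 hours = 1.125 d
ΔV = Q × t = 1.8 × 10^5 m³/d × 1.125 d = 2.025 × 10^5 m³
Δh = ΔV / (S × A) = 2.025 × 10^5 / (0.0011 × 8.38 × 10^6) = 21.97 m

Δh ≈ 22 m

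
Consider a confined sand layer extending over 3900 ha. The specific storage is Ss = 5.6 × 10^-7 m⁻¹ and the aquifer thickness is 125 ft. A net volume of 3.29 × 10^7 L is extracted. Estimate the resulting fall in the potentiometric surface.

b = 125 ft = 38.1 m
S = Ss × b = 5.6 × 10^-7 m⁻¹ × 38.1 m = 2.134 × 10^-5
A = 3900 ha = 3.9 × 10^7 m²
ΔV = 3.29 × 10^7 L = 32900 m³
Δh = ΔV / (S × A) = 32900 m³ / (2.134 × 10^-5 × 3.9 × 10^7 m²) = 39.54 m

Δh ≈ 39.5 m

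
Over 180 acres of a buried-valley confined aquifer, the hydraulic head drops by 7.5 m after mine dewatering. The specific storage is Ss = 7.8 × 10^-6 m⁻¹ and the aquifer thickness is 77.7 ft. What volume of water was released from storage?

b = 77.7 ft = 23.68 m
S = Ss × b = 7.8 × 10^-6 m⁻¹ × 23.68 m = 1.847 × 10^-4
A = 180 acres = 7.284 × 10^5 m²
ΔV = S × A × Δh = 1.847 × 10^-4 × 7.284 × 10^5 m² × 7.5 m = 1009 m³

ΔV ≈ 1010 m³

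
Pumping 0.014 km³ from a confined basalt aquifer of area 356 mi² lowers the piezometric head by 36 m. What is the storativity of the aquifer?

S ≈ 4.2 × 10^-4

A = 356 mi² = 9.22 × 10^8 m²
ΔV = 0.014 km³ = 1.4 × 10^7 m³
S = ΔV / (A × Δh) = 1.4 × 10^7 m³ / (9.22 × 10^8 m² × 36 m) = 4.218 × 10^-4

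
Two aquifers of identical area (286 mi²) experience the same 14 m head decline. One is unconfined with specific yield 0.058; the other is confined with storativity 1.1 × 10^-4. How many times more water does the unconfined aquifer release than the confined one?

ΔV_u / ΔV_c ≈ 527

A = 286 mi² = 7.407 × 10^8 m²
Unconfined: ΔV_u = Sy × A × Δh = 0.058 × 7.407 × 10^8 × 14 = 6.015 × 10^8 m³
Confined: ΔV_c = S × A × Δh = 1.1 × 10^-4 × 7.407 × 10^8 × 14 = 1.141 × 10^6 m³
Ratio = ΔV_u / ΔV_c = Sy / S = 0.058 / 1.1 × 10^-4 = 527.3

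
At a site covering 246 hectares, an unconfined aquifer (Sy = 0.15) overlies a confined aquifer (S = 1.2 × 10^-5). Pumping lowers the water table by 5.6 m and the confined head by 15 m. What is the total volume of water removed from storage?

A = 246 hectares = 2.46 × 10^6 m²
Unconfined: ΔV_u = Sy × A × Δh_u = 0.15 × 2.46 × 10^6 × 5.6 = 2.066 × 10^6 m³
Confined: ΔV_c = S × A × Δh_c = 1.2 × 10^-5 × 2.46 × 10^6 × 15 = 442.8 m³
Total ΔV = 2.066 × 10^6 + 442.8 = 2.067 × 10^6 m³

ΔV ≈ 2.07 × 10^6 m³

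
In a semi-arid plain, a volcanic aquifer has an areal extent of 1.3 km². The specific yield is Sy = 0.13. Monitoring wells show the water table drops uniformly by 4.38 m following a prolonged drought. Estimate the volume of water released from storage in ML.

A = 1.3 km² = 1.3 × 10^6 m²
ΔV = Sy × A × Δh = 0.13 × 1.3 × 10^6 m² × 4.38 m = 7.402 × 10^5 m³
ΔV = 7.402 × 10^5 m³ = 740.2 ML

ΔV ≈ 740 ML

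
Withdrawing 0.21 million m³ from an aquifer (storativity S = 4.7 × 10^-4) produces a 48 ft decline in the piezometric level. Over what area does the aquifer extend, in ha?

A ≈ 3050 ha

Δh = 48 ft = 14.63 m
ΔV = 0.21 million m³ = 2.1 × 10^5 m³
A = ΔV / (S × Δh) = 2.1 × 10^5 / (4.7 × 10^-4 × 14.63) = 3.054 × 10^7 m²
A = 3.054 × 10^7 m² = 3054 ha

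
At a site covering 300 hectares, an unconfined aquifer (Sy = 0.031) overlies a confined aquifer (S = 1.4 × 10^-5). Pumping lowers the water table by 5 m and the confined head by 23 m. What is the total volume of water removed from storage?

ΔV ≈ 4.66 × 10^5 m³

A = 300 hectares = 3 × 10^6 m²
Unconfined: ΔV_u = Sy × A × Δh_u = 0.031 × 3 × 10^6 × 5 = 4.65 × 10^5 m³
Confined: ΔV_c = S × A × Δh_c = 1.4 × 10^-5 × 3 × 10^6 × 23 = 966 m³
Total ΔV = 4.65 × 10^5 + 966 = 4.66 × 10^5 m³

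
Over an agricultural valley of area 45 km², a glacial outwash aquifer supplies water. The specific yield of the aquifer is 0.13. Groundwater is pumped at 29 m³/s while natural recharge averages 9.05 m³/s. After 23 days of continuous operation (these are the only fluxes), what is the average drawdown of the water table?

Δh ≈ 6.78 m

A = 45 km² = 4.5 × 10^7 m²
Net abstraction = 29 − 9.05 = 19.95 m³/s
Q_net = 19.95 m³/s = 1.724 × 10^6 m³/d
ΔV = Q × t = 1.724 × 10^6 m³/d × 23 d = 3.964 × 10^7 m³
Δh = ΔV / (Sy × A) = 3.964 × 10^7 / (0.13 × 4.5 × 10^7) = 6.777 m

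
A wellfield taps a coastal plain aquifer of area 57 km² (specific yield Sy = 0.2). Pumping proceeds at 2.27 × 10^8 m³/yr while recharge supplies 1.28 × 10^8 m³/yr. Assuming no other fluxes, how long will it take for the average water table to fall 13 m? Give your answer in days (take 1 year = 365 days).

t ≈ 546 days

A = 57 km² = 5.7 × 10^7 m²
ΔV = Sy × A × Δh = 0.2 × 5.7 × 10^7 × 13 = 1.482 × 10^8 m³
Net withdrawal = 2.27 × 10^8 − 1.28 × 10^8 = 9.9 × 10^7 m³/yr = 2.712 × 10^5 m³/d
t = ΔV / Q = 1.482 × 10^8 m³ / 2.712 × 10^5 m³/d = 546.4 d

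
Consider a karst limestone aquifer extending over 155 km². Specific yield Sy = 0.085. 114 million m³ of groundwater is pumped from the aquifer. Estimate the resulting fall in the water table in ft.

Δh ≈ 28.4 ft

A = 155 km² = 1.55 × 10^8 m²
ΔV = 114 million m³ = 1.14 × 10^8 m³
Δh = ΔV / (Sy × A) = 1.14 × 10^8 m³ / (0.085 × 1.55 × 10^8 m²) = 8.653 m
Δh = 8.653 m = 28.39 ft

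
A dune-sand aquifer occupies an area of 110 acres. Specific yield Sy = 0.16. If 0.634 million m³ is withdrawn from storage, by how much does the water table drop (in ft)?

A = 110 acres = 4.452 × 10^5 m²
ΔV = 0.634 million m³ = 6.34 × 10^5 m³
Δh = ΔV / (Sy × A) = 6.34 × 10^5 m³ / (0.16 × 4.452 × 10^5 m²) = 8.901 m
Δh = 8.901 m = 29.2 ft

Δh ≈ 29.2 ft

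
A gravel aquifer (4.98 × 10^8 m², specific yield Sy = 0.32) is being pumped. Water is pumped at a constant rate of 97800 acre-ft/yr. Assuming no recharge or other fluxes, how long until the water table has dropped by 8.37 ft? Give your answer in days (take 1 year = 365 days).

Δh = 8.37 ft = 2.551 m
ΔV = Sy × A × Δh = 0.32 × 4.98 × 10^8 × 2.551 = 4.066 × 10^8 m³
Q = 97800 acre-ft/yr = 3.305 × 10^5 m³/d
t = ΔV / Q = 4.066 × 10^8 m³ / 3.305 × 10^5 m³/d = 1230 d

t ≈ 1230 days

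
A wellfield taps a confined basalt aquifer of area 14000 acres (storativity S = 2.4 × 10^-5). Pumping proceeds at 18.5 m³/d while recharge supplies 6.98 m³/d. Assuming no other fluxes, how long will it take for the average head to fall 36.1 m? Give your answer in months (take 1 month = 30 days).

A = 14000 acres = 5.666 × 10^7 m²
ΔV = S × A × Δh = 2.4 × 10^-5 × 5.666 × 10^7 × 36.1 = 49090 m³
Net withdrawal = 18.5 − 6.98 = 11.52 m³/d
t = ΔV / Q = 49090 m³ / 11.52 m³/d = 4261 d
t = 4261 d ≈ 142 months

t ≈ 142 months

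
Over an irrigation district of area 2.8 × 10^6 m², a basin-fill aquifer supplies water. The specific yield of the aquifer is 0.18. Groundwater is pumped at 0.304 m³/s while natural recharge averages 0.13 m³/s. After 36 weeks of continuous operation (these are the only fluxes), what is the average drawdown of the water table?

Δh ≈ 7.52 m

Net abstraction = 0.304 − 0.13 = 0.174 m³/s
Q_net = 0.174 m³/s = 15030 m³/d
t = 36 weeks = 252 d
ΔV = Q × t = 15030 m³/d × 252 d = 3.788 × 10^6 m³
Δh = ΔV / (Sy × A) = 3.788 × 10^6 / (0.18 × 2.8 × 10^6) = 7.517 m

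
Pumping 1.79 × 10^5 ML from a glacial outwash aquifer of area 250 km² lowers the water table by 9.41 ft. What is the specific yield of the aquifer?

A = 250 km² = 2.5 × 10^8 m²
Δh = 9.41 ft = 2.868 m
ΔV = 1.79 × 10^5 ML = 1.79 × 10^8 m³
Sy = ΔV / (A × Δh) = 1.79 × 10^8 m³ / (2.5 × 10^8 m² × 2.868 m) = 0.2496

Sy ≈ 0.25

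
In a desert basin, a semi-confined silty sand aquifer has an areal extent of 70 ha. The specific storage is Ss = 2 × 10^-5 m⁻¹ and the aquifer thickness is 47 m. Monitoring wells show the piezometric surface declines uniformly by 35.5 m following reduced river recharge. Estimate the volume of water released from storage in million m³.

S = Ss × b = 2 × 10^-5 m⁻¹ × 47 m = 9.4 × 10^-4
A = 70 ha = 7 × 10^5 m²
ΔV = S × A × Δh = 9.4 × 10^-4 × 7 × 10^5 m² × 35.5 m = 23360 m³
ΔV = 23360 m³ = 0.02336 million m³

ΔV ≈ 0.0234 million m³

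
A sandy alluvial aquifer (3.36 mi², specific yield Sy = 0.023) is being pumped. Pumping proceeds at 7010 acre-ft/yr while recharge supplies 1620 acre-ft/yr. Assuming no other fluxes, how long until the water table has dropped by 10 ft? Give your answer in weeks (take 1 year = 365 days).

t ≈ 4.78 weeks

A = 3.36 mi² = 8.702 × 10^6 m²
Δh = 10 ft = 3.048 m
ΔV = Sy × A × Δh = 0.023 × 8.702 × 10^6 × 3.048 = 6.101 × 10^5 m³
Net withdrawal = 7010 − 1620 = 5390 acre-ft/yr = 18210 m³/d
t = ΔV / Q = 6.101 × 10^5 m³ / 18210 m³/d = 33.49 d
t = 33.49 d ≈ 4.785 weeks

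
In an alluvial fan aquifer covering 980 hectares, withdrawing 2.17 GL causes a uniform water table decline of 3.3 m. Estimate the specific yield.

Sy ≈ 0.067

A = 980 hectares = 9.8 × 10^6 m²
ΔV = 2.17 GL = 2.17 × 10^6 m³
Sy = ΔV / (A × Δh) = 2.17 × 10^6 m³ / (9.8 × 10^6 m² × 3.3 m) = 0.0671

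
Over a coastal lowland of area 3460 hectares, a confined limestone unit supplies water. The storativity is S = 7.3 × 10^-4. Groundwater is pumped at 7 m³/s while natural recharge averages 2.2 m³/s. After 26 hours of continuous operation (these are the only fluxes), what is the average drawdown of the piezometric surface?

A = 3460 hectares = 3.46 × 10^7 m²
Net abstraction = 7 − 2.2 = 4.8 m³/s
Q_net = 4.8 m³/s = 4.147 × 10^5 m³/d
t = 26 hours = 1.083 d
ΔV = Q × t = 4.147 × 10^5 m³/d × 1.083 d = 4.493 × 10^5 m³
Δh = ΔV / (S × A) = 4.493 × 10^5 / (7.3 × 10^-4 × 3.46 × 10^7) = 17.79 m

Δh ≈ 17.8 m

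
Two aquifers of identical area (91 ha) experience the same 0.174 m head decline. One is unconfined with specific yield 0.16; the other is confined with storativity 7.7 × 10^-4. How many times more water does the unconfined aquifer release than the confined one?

ΔV_u / ΔV_c ≈ 208

A = 91 ha = 9.1 × 10^5 m²
Unconfined: ΔV_u = Sy × A × Δh = 0.16 × 9.1 × 10^5 × 0.174 = 25330 m³
Confined: ΔV_c = S × A × Δh = 7.7 × 10^-4 × 9.1 × 10^5 × 0.174 = 121.9 m³
Ratio = ΔV_u / ΔV_c = Sy / S = 0.16 / 7.7 × 10^-4 = 207.8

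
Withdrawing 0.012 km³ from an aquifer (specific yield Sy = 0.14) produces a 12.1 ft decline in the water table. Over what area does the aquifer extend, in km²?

Δh = 12.1 ft = 3.688 m
ΔV = 0.012 km³ = 1.2 × 10^7 m³
A = ΔV / (Sy × Δh) = 1.2 × 10^7 / (0.14 × 3.688) = 2.324 × 10^7 m²
A = 2.324 × 10^7 m² = 23.24 km²

A ≈ 23.2 km²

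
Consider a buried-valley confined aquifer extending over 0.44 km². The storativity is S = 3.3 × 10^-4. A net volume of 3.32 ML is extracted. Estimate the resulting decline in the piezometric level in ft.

Δh ≈ 75 ft

A = 0.44 km² = 4.4 × 10^5 m²
ΔV = 3.32 ML = 3320 m³
Δh = ΔV / (S × A) = 3320 m³ / (3.3 × 10^-4 × 4.4 × 10^5 m²) = 22.87 m
Δh = 22.87 m = 75.02 ft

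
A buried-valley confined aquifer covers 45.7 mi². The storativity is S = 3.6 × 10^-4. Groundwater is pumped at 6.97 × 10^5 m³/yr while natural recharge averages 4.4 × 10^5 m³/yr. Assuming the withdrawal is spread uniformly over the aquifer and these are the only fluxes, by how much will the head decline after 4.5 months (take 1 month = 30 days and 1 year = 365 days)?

Δh ≈ 2.23 m

A = 45.7 mi² = 1.184 × 10^8 m²
Net abstraction = 6.97 × 10^5 − 4.4 × 10^5 = 2.57 × 10^5 m³/yr
Q_net = 2.57 × 10^5 m³/yr = 704.1 m³/d
t = 4.5 months = 135 d
ΔV = Q × t = 704.1 m³/d × 135 d = 95050 m³
Δh = ΔV / (S × A) = 95050 / (3.6 × 10^-4 × 1.184 × 10^8) = 2.231 m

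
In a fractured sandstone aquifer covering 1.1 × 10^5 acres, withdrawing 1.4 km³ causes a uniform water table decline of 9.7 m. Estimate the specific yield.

Sy ≈ 0.32

A = 1.1 × 10^5 acres = 4.452 × 10^8 m²
ΔV = 1.4 km³ = 1.4 × 10^9 m³
Sy = ΔV / (A × Δh) = 1.4 × 10^9 m³ / (4.452 × 10^8 m² × 9.7 m) = 0.3242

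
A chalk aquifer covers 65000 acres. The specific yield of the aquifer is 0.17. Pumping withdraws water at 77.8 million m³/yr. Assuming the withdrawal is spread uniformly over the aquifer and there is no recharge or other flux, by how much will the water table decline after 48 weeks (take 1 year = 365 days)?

A = 65000 acres = 2.63 × 10^8 m²
Q = 77.8 million m³/yr = 2.132 × 10^5 m³/d
t = 48 weeks = 336 d
ΔV = Q × t = 2.132 × 10^5 m³/d × 336 d = 7.162 × 10^7 m³
Δh = ΔV / (Sy × A) = 7.162 × 10^7 / (0.17 × 2.63 × 10^8) = 1.602 m

Δh ≈ 1.6 m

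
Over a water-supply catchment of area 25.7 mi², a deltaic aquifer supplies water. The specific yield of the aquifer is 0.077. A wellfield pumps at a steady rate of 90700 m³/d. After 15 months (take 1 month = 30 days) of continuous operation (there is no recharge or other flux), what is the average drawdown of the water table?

Δh ≈ 7.96 m

A = 25.7 mi² = 6.656 × 10^7 m²
t = 15 months = 450 d
ΔV = Q × t = 90700 m³/d × 450 d = 4.082 × 10^7 m³
Δh = ΔV / (Sy × A) = 4.082 × 10^7 / (0.077 × 6.656 × 10^7) = 7.963 m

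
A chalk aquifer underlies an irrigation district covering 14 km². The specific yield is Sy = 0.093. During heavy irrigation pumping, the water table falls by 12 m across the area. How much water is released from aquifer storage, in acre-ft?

A = 14 km² = 1.4 × 10^7 m²
ΔV = Sy × A × Δh = 0.093 × 1.4 × 10^7 m² × 12 m = 1.562 × 10^7 m³
ΔV = 1.562 × 10^7 m³ = 12670 acre-ft

ΔV ≈ 12700 acre-ft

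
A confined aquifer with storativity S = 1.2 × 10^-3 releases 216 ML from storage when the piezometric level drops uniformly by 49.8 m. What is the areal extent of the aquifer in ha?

A ≈ 361 ha

ΔV = 216 ML = 2.16 × 10^5 m³
A = ΔV / (S × Δh) = 2.16 × 10^5 / (0.0012 × 49.8) = 3.614 × 10^6 m²
A = 3.614 × 10^6 m² = 361.4 ha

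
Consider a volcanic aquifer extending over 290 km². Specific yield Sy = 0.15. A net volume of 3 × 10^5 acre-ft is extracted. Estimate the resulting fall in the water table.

A = 290 km² = 2.9 × 10^8 m²
ΔV = 3 × 10^5 acre-ft = 3.7 × 10^8 m³
Δh = ΔV / (Sy × A) = 3.7 × 10^8 m³ / (0.15 × 2.9 × 10^8 m²) = 8.507 m

Δh ≈ 8.51 m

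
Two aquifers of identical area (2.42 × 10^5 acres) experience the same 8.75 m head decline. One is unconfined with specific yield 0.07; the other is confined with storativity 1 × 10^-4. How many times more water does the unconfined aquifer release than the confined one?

ΔV_u / ΔV_c ≈ 700

A = 2.42 × 10^5 acres = 9.793 × 10^8 m²
Unconfined: ΔV_u = Sy × A × Δh = 0.07 × 9.793 × 10^8 × 8.75 = 5.998 × 10^8 m³
Confined: ΔV_c = S × A × Δh = 1 × 10^-4 × 9.793 × 10^8 × 8.75 = 8.569 × 10^5 m³
Ratio = ΔV_u / ΔV_c = Sy / S = 0.07 / 1 × 10^-4 = 700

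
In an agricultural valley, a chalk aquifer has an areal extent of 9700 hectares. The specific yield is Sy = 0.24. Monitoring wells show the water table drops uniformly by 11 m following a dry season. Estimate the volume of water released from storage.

ΔV ≈ 2.56 × 10^8 m³

A = 9700 hectares = 9.7 × 10^7 m²
ΔV = Sy × A × Δh = 0.24 × 9.7 × 10^7 m² × 11 m = 2.561 × 10^8 m³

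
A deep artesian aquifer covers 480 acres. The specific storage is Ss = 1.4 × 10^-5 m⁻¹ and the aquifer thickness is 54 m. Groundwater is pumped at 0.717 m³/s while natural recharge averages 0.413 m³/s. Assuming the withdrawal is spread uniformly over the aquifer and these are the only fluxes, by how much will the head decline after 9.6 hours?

S = Ss × b = 1.4 × 10^-5 m⁻¹ × 54 m = 7.56 × 10^-4
A = 480 acres = 1.942 × 10^6 m²
Net abstraction = 0.717 − 0.413 = 0.304 m³/s
Q_net = 0.304 m³/s = 26270 m³/d
t = 9.6 hours = 0.4 d
ΔV = Q × t = 26270 m³/d × 0.4 d = 10510 m³
Δh = ΔV / (S × A) = 10510 / (7.56 × 10^-4 × 1.942 × 10^6) = 7.154 m

Δh ≈ 7.15 m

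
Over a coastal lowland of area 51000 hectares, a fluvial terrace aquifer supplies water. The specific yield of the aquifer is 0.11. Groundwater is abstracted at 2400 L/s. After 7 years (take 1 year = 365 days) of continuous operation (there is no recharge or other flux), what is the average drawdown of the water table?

Δh ≈ 9.44 m

A = 51000 hectares = 5.1 × 10^8 m²
Q = 2400 L/s = 2.074 × 10^5 m³/d
t = 7 years = 2555 d
ΔV = Q × t = 2.074 × 10^5 m³/d × 2555 d = 5.298 × 10^8 m³
Δh = ΔV / (Sy × A) = 5.298 × 10^8 / (0.11 × 5.1 × 10^8) = 9.444 m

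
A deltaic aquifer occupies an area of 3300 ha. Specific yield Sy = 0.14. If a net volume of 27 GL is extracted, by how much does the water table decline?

Δh ≈ 5.84 m

A = 3300 ha = 3.3 × 10^7 m²
ΔV = 27 GL = 2.7 × 10^7 m³
Δh = ΔV / (Sy × A) = 2.7 × 10^7 m³ / (0.14 × 3.3 × 10^7 m²) = 5.844 m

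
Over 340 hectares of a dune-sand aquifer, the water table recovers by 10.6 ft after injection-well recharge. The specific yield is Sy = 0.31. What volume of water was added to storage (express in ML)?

ΔV ≈ 3410 ML

A = 340 hectares = 3.4 × 10^6 m²
Δh = 10.6 ft = 3.231 m
ΔV = Sy × A × Δh = 0.31 × 3.4 × 10^6 m² × 3.231 m = 3.405 × 10^6 m³
ΔV = 3.405 × 10^6 m³ = 3405 ML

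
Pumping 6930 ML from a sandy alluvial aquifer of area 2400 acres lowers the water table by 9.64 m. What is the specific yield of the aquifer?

A = 2400 acres = 9.712 × 10^6 m²
ΔV = 6930 ML = 6.93 × 10^6 m³
Sy = ΔV / (A × Δh) = 6.93 × 10^6 m³ / (9.712 × 10^6 m² × 9.64 m) = 0.07402

Sy ≈ 0.074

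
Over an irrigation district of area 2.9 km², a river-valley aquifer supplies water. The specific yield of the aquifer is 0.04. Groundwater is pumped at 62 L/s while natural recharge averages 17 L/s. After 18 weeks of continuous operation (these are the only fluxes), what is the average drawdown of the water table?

A = 2.9 km² = 2.9 × 10^6 m²
Net abstraction = 62 − 17 = 45 L/s
Q_net = 45 L/s = 3888 m³/d
t = 18 weeks = 126 d
ΔV = Q × t = 3888 m³/d × 126 d = 4.899 × 10^5 m³
Δh = ΔV / (Sy × A) = 4.899 × 10^5 / (0.04 × 2.9 × 10^6) = 4.223 m

Δh ≈ 4.22 m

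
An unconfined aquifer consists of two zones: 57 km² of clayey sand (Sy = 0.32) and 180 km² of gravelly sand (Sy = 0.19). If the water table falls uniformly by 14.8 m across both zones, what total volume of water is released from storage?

ΔV ≈ 7.76 × 10^8 m³

A₁ = 57 km² = 5.7 × 10^7 m²; A₂ = 180 km² = 1.8 × 10^8 m²
ΔV₁ = 0.32 × 5.7 × 10^7 × 14.8 = 2.7 × 10^8 m³
ΔV₂ = 0.19 × 1.8 × 10^8 × 14.8 = 5.062 × 10^8 m³
ΔV = ΔV₁ + ΔV₂ = 7.761 × 10^8 m³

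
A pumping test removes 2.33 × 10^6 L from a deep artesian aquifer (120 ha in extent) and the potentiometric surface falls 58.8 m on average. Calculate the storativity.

S ≈ 3.3 × 10^-5

A = 120 ha = 1.2 × 10^6 m²
ΔV = 2.33 × 10^6 L = 2330 m³
S = ΔV / (A × Δh) = 2330 m³ / (1.2 × 10^6 m² × 58.8 m) = 3.302 × 10^-5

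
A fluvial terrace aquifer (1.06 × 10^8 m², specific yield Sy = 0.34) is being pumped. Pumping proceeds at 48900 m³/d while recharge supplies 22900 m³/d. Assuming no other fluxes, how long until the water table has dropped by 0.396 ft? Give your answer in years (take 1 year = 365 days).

Δh = 0.396 ft = 0.1207 m
ΔV = Sy × A × Δh = 0.34 × 1.06 × 10^8 × 0.1207 = 4.35 × 10^6 m³
Net withdrawal = 48900 − 22900 = 26000 m³/d
t = ΔV / Q = 4.35 × 10^6 m³ / 26000 m³/d = 167.3 d
t = 167.3 d ≈ 0.4584 years

t ≈ 0.458 years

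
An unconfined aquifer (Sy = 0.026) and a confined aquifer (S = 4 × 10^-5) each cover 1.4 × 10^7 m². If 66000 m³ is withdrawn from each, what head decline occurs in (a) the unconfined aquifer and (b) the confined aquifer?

Δh_u ≈ 0.181 m; Δh_c ≈ 118 m

Unconfined: Δh_u = ΔV/(Sy·A) = 66000/(0.026 × 1.4 × 10^7) = 0.1813 m
Confined: Δh_c = ΔV/(S·A) = 66000/(4 × 10^-5 × 1.4 × 10^7) = 117.9 m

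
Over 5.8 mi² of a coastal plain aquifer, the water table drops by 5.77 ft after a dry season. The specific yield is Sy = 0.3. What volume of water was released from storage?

ΔV ≈ 7.93 × 10^6 m³

A = 5.8 mi² = 1.502 × 10^7 m²
Δh = 5.77 ft = 1.759 m
ΔV = Sy × A × Δh = 0.3 × 1.502 × 10^7 m² × 1.759 m = 7.926 × 10^6 m³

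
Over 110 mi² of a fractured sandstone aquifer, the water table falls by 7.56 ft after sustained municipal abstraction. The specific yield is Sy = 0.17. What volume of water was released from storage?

ΔV ≈ 1.12 × 10^8 m³

A = 110 mi² = 2.849 × 10^8 m²
Δh = 7.56 ft = 2.304 m
ΔV = Sy × A × Δh = 0.17 × 2.849 × 10^8 m² × 2.304 m = 1.116 × 10^8 m³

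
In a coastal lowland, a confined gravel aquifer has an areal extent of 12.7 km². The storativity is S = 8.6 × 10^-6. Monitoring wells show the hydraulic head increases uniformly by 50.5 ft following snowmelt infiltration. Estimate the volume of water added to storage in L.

A = 12.7 km² = 1.27 × 10^7 m²
Δh = 50.5 ft = 15.39 m
ΔV = S × A × Δh = 8.6 × 10^-6 × 1.27 × 10^7 m² × 15.39 m = 1681 m³
ΔV = 1681 m³ = 1.681 × 10^6 L

ΔV ≈ 1.68 × 10^6 L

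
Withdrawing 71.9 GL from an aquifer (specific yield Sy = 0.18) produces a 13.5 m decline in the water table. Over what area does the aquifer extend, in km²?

ΔV = 71.9 GL = 7.19 × 10^7 m³
A = ΔV / (Sy × Δh) = 7.19 × 10^7 / (0.18 × 13.5) = 2.959 × 10^7 m²
A = 2.959 × 10^7 m² = 29.59 km²

A ≈ 29.6 km²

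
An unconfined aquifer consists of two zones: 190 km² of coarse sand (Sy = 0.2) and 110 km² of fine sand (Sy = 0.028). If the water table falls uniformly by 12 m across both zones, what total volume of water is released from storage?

ΔV ≈ 4.93 × 10^8 m³

A₁ = 190 km² = 1.9 × 10^8 m²; A₂ = 110 km² = 1.1 × 10^8 m²
ΔV₁ = 0.2 × 1.9 × 10^8 × 12 = 4.56 × 10^8 m³
ΔV₂ = 0.028 × 1.1 × 10^8 × 12 = 3.696 × 10^7 m³
ΔV = ΔV₁ + ΔV₂ = 4.93 × 10^8 m³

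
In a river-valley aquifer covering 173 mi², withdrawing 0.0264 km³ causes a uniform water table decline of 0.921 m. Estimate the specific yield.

Sy ≈ 0.064

A = 173 mi² = 4.481 × 10^8 m²
ΔV = 0.0264 km³ = 2.64 × 10^7 m³
Sy = ΔV / (A × Δh) = 2.64 × 10^7 m³ / (4.481 × 10^8 m² × 0.921 m) = 0.06397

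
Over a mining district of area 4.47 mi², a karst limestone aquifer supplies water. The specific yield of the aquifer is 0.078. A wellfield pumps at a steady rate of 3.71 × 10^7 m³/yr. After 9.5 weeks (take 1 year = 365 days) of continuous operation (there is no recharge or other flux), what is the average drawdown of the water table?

Δh ≈ 7.49 m

A = 4.47 mi² = 1.158 × 10^7 m²
Q = 3.71 × 10^7 m³/yr = 1.016 × 10^5 m³/d
t = 9.5 weeks = 66.5 d
ΔV = Q × t = 1.016 × 10^5 m³/d × 66.5 d = 6.759 × 10^6 m³
Δh = ΔV / (Sy × A) = 6.759 × 10^6 / (0.078 × 1.158 × 10^7) = 7.485 m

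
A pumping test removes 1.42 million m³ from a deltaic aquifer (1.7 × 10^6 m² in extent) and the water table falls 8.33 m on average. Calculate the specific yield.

ΔV = 1.42 million m³ = 1.42 × 10^6 m³
Sy = ΔV / (A × Δh) = 1.42 × 10^6 m³ / (1.7 × 10^6 m² × 8.33 m) = 0.1003

Sy ≈ 0.1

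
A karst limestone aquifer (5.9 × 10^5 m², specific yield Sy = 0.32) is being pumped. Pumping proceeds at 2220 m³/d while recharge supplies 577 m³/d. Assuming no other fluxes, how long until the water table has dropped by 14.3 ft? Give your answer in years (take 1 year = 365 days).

t ≈ 1.37 years

Δh = 14.3 ft = 4.359 m
ΔV = Sy × A × Δh = 0.32 × 5.9 × 10^5 × 4.359 = 8.229 × 10^5 m³
Net withdrawal = 2220 − 577 = 1643 m³/d
t = ΔV / Q = 8.229 × 10^5 m³ / 1643 m³/d = 500.9 d
t = 500.9 d ≈ 1.372 years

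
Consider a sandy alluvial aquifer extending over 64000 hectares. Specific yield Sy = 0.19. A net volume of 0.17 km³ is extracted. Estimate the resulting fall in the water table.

A = 64000 hectares = 6.4 × 10^8 m²
ΔV = 0.17 km³ = 1.7 × 10^8 m³
Δh = ΔV / (Sy × A) = 1.7 × 10^8 m³ / (0.19 × 6.4 × 10^8 m²) = 1.398 m

Δh ≈ 1.4 m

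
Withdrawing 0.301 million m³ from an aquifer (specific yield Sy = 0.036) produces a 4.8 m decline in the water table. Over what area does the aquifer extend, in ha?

ΔV = 0.301 million m³ = 3.01 × 10^5 m³
A = ΔV / (Sy × Δh) = 3.01 × 10^5 / (0.036 × 4.8) = 1.742 × 10^6 m²
A = 1.742 × 10^6 m² = 174.2 ha

A ≈ 174 ha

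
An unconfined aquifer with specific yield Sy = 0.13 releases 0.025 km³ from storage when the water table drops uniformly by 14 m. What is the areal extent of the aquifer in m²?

ΔV = 0.025 km³ = 2.5 × 10^7 m³
A = ΔV / (Sy × Δh) = 2.5 × 10^7 / (0.13 × 14) = 1.374 × 10^7 m²

A ≈ 1.37 × 10^7 m²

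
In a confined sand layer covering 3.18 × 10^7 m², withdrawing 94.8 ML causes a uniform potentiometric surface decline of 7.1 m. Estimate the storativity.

S ≈ 4.2 × 10^-4

ΔV = 94.8 ML = 94800 m³
S = ΔV / (A × Δh) = 94800 m³ / (3.18 × 10^7 m² × 7.1 m) = 4.199 × 10^-4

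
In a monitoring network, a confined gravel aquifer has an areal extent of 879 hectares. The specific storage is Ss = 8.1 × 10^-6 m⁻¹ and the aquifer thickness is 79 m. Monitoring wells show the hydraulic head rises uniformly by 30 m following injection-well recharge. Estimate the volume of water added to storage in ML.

ΔV ≈ 169 ML

S = Ss × b = 8.1 × 10^-6 m⁻¹ × 79 m = 6.399 × 10^-4
A = 879 hectares = 8.79 × 10^6 m²
ΔV = S × A × Δh = 6.399 × 10^-4 × 8.79 × 10^6 m² × 30 m = 1.687 × 10^5 m³
ΔV = 1.687 × 10^5 m³ = 168.7 ML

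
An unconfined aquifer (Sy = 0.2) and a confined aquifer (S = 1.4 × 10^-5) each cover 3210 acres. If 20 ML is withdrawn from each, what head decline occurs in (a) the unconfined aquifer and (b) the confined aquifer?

A = 3210 acres = 1.299 × 10^7 m²
ΔV = 20 ML = 20000 m³
Unconfined: Δh_u = ΔV/(Sy·A) = 20000/(0.2 × 1.299 × 10^7) = 0.007698 m
Confined: Δh_c = ΔV/(S·A) = 20000/(1.4 × 10^-5 × 1.299 × 10^7) = 110 m

Δh_u ≈ 0.0077 m; Δh_c ≈ 110 m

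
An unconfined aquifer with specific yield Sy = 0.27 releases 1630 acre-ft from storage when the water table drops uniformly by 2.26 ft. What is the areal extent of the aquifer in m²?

Δh = 2.26 ft = 0.6888 m
ΔV = 1630 acre-ft = 2.011 × 10^6 m³
A = ΔV / (Sy × Δh) = 2.011 × 10^6 / (0.27 × 0.6888) = 1.081 × 10^7 m²

A ≈ 1.08 × 10^7 m²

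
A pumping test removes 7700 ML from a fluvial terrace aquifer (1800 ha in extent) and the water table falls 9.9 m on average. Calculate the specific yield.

Sy ≈ 0.043

A = 1800 ha = 1.8 × 10^7 m²
ΔV = 7700 ML = 7.7 × 10^6 m³
Sy = ΔV / (A × Δh) = 7.7 × 10^6 m³ / (1.8 × 10^7 m² × 9.9 m) = 0.04321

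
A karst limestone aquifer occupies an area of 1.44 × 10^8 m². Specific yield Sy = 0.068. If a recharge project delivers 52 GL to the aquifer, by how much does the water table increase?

Δh ≈ 5.31 m

ΔV = 52 GL = 5.2 × 10^7 m³
Δh = ΔV / (Sy × A) = 5.2 × 10^7 m³ / (0.068 × 1.44 × 10^8 m²) = 5.31 m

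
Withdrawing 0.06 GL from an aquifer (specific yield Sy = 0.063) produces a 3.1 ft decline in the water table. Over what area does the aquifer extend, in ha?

A ≈ 101 ha

Δh = 3.1 ft = 0.9449 m
ΔV = 0.06 GL = 60000 m³
A = ΔV / (Sy × Δh) = 60000 / (0.063 × 0.9449) = 1.008 × 10^6 m²
A = 1.008 × 10^6 m² = 100.8 ha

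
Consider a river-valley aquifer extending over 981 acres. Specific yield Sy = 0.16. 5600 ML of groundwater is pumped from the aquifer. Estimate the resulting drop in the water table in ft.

A = 981 acres = 3.97 × 10^6 m²
ΔV = 5600 ML = 5.6 × 10^6 m³
Δh = ΔV / (Sy × A) = 5.6 × 10^6 m³ / (0.16 × 3.97 × 10^6 m²) = 8.816 m
Δh = 8.816 m = 28.92 ft

Δh ≈ 28.9 ft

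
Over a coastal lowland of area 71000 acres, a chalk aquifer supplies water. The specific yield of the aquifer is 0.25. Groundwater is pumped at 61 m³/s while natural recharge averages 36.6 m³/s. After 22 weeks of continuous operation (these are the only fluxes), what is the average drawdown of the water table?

Δh ≈ 4.52 m

A = 71000 acres = 2.873 × 10^8 m²
Net abstraction = 61 − 36.6 = 24.4 m³/s
Q_net = 24.4 m³/s = 2.108 × 10^6 m³/d
t = 22 weeks = 154 d
ΔV = Q × t = 2.108 × 10^6 m³/d × 154 d = 3.247 × 10^8 m³
Δh = ΔV / (Sy × A) = 3.247 × 10^8 / (0.25 × 2.873 × 10^8) = 4.52 m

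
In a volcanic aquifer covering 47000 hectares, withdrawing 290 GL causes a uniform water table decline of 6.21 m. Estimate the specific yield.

A = 47000 hectares = 4.7 × 10^8 m²
ΔV = 290 GL = 2.9 × 10^8 m³
Sy = ΔV / (A × Δh) = 2.9 × 10^8 m³ / (4.7 × 10^8 m² × 6.21 m) = 0.09936

Sy ≈ 0.099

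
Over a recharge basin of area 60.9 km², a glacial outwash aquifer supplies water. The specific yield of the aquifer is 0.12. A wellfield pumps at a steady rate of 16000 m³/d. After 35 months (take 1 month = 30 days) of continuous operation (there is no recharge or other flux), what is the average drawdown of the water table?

A = 60.9 km² = 6.09 × 10^7 m²
t = 35 months = 1050 d
ΔV = Q × t = 16000 m³/d × 1050 d = 1.68 × 10^7 m³
Δh = ΔV / (Sy × A) = 1.68 × 10^7 / (0.12 × 6.09 × 10^7) = 2.299 m

Δh ≈ 2.3 m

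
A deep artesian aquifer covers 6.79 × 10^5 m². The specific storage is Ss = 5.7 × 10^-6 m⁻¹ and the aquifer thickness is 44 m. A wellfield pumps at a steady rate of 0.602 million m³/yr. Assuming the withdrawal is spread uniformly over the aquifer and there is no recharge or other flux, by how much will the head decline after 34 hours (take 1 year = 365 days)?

S = Ss × b = 5.7 × 10^-6 m⁻¹ × 44 m = 2.508 × 10^-4
Q = 0.602 million m³/yr = 1649 m³/d
t = 34 hours = 1.417 d
ΔV = Q × t = 1649 m³/d × 1.417 d = 2337 m³
Δh = ΔV / (S × A) = 2337 / (2.508 × 10^-4 × 6.79 × 10^5) = 13.72 m

Δh ≈ 13.7 m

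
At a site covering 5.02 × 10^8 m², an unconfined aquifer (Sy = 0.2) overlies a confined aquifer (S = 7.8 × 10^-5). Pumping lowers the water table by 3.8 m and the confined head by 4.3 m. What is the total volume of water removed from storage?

ΔV ≈ 3.82 × 10^8 m³

Unconfined: ΔV_u = Sy × A × Δh_u = 0.2 × 5.02 × 10^8 × 3.8 = 3.815 × 10^8 m³
Confined: ΔV_c = S × A × Δh_c = 7.8 × 10^-5 × 5.02 × 10^8 × 4.3 = 1.684 × 10^5 m³
Total ΔV = 3.815 × 10^8 + 1.684 × 10^5 = 3.817 × 10^8 m³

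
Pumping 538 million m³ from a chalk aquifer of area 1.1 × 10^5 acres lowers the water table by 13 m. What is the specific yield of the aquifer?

A = 1.1 × 10^5 acres = 4.452 × 10^8 m²
ΔV = 538 million m³ = 5.38 × 10^8 m³
Sy = ΔV / (A × Δh) = 5.38 × 10^8 m³ / (4.452 × 10^8 m² × 13 m) = 0.09297

Sy ≈ 0.093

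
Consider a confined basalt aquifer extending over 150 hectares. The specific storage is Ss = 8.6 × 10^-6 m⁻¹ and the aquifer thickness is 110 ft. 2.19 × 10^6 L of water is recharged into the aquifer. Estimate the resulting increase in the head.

b = 110 ft = 33.53 m
S = Ss × b = 8.6 × 10^-6 m⁻¹ × 33.53 m = 2.883 × 10^-4
A = 150 hectares = 1.5 × 10^6 m²
ΔV = 2.19 × 10^6 L = 2190 m³
Δh = ΔV / (S × A) = 2190 m³ / (2.883 × 10^-4 × 1.5 × 10^6 m²) = 5.063 m

Δh ≈ 5.06 m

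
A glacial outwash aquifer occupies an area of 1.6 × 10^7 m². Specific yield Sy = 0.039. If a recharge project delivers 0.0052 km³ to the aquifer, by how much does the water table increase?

Δh ≈ 8.33 m

ΔV = 0.0052 km³ = 5.2 × 10^6 m³
Δh = ΔV / (Sy × A) = 5.2 × 10^6 m³ / (0.039 × 1.6 × 10^7 m²) = 8.333 m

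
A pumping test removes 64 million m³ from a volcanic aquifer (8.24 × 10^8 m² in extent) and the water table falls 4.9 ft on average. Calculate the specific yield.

Δh = 4.9 ft = 1.494 m
ΔV = 64 million m³ = 6.4 × 10^7 m³
Sy = ΔV / (A × Δh) = 6.4 × 10^7 m³ / (8.24 × 10^8 m² × 1.494 m) = 0.052

Sy ≈ 0.052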